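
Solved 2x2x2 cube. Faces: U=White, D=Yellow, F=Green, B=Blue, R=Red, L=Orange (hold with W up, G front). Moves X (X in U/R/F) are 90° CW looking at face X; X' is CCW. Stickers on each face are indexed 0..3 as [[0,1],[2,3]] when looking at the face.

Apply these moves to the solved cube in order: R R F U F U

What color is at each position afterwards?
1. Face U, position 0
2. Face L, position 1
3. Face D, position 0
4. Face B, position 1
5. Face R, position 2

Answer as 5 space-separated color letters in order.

After move 1 (R): R=RRRR U=WGWG F=GYGY D=YBYB B=WBWB
After move 2 (R): R=RRRR U=WYWY F=GBGB D=YWYW B=GBGB
After move 3 (F): F=GGBB U=WYOO R=WRYR D=RRYW L=OYOW
After move 4 (U): U=OWOY F=WRBB R=GBYR B=OYGB L=GGOW
After move 5 (F): F=BWBR U=OWWG R=OBYR D=YGYW L=GROR
After move 6 (U): U=WOGW F=OBBR R=OYYR B=GRGB L=BWOR
Query 1: U[0] = W
Query 2: L[1] = W
Query 3: D[0] = Y
Query 4: B[1] = R
Query 5: R[2] = Y

Answer: W W Y R Y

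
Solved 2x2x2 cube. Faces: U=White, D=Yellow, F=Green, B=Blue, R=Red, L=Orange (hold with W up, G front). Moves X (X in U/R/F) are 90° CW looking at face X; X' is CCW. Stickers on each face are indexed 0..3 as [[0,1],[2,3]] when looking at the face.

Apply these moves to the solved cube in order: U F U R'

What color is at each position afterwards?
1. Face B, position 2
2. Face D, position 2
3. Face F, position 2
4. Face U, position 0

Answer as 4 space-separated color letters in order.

After move 1 (U): U=WWWW F=RRGG R=BBRR B=OOBB L=GGOO
After move 2 (F): F=GRGR U=WWOG R=WBWR D=RBYY L=GYOY
After move 3 (U): U=OWGW F=WBGR R=OOWR B=GYBB L=GROY
After move 4 (R'): R=OROW U=OBGG F=WWGW D=RBYR B=YYBB
Query 1: B[2] = B
Query 2: D[2] = Y
Query 3: F[2] = G
Query 4: U[0] = O

Answer: B Y G O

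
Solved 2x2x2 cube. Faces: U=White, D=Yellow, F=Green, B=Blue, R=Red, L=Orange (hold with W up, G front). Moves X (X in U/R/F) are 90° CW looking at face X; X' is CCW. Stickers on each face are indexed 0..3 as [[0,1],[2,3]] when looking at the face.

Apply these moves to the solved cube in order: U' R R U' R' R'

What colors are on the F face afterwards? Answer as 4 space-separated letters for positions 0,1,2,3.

After move 1 (U'): U=WWWW F=OOGG R=GGRR B=RRBB L=BBOO
After move 2 (R): R=RGRG U=WOWG F=OYGY D=YBYR B=WRWB
After move 3 (R): R=RRGG U=WYWY F=OBGR D=YWYW B=GROB
After move 4 (U'): U=YYWW F=BBGR R=OBGG B=RROB L=GROO
After move 5 (R'): R=BGOG U=YOWR F=BYGW D=YBYR B=WRWB
After move 6 (R'): R=GGBO U=YWWW F=BOGR D=YYYW B=RRBB
Query: F face = BOGR

Answer: B O G R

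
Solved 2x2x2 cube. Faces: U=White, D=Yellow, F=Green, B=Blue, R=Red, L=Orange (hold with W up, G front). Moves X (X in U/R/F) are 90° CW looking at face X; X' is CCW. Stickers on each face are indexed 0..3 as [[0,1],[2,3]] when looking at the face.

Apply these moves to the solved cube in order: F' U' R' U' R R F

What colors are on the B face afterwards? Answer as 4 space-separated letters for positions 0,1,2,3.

Answer: R R B B

Derivation:
After move 1 (F'): F=GGGG U=WWRR R=YRYR D=OOYY L=OWOW
After move 2 (U'): U=WRWR F=OWGG R=GGYR B=YRBB L=BBOW
After move 3 (R'): R=GRGY U=WBWY F=ORGR D=OWYG B=YROB
After move 4 (U'): U=BYWW F=BBGR R=ORGY B=GROB L=YROW
After move 5 (R): R=GOYR U=BBWR F=BWGG D=OOYG B=WRYB
After move 6 (R): R=YGRO U=BWWG F=BOGG D=OYYW B=RRBB
After move 7 (F): F=GBGO U=BWWR R=WGGO D=RYYW L=YOOY
Query: B face = RRBB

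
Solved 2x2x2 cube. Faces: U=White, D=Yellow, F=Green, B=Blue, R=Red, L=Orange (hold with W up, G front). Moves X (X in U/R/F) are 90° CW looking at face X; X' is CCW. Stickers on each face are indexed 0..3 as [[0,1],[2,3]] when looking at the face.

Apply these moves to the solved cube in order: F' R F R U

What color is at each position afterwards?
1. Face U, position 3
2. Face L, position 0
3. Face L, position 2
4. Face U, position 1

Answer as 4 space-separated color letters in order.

After move 1 (F'): F=GGGG U=WWRR R=YRYR D=OOYY L=OWOW
After move 2 (R): R=YYRR U=WGRG F=GOGY D=OBYB B=RBWB
After move 3 (F): F=GGYO U=WGWW R=RYGR D=RYYB L=OOOB
After move 4 (R): R=GRRY U=WGWO F=GYYB D=RWYR B=WBGB
After move 5 (U): U=WWOG F=GRYB R=WBRY B=OOGB L=GYOB
Query 1: U[3] = G
Query 2: L[0] = G
Query 3: L[2] = O
Query 4: U[1] = W

Answer: G G O W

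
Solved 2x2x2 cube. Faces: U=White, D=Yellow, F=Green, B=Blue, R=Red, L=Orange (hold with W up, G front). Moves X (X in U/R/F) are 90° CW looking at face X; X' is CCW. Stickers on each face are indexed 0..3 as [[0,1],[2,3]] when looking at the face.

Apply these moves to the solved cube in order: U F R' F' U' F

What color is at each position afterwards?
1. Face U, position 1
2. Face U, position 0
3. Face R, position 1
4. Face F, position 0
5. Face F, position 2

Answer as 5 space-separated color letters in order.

After move 1 (U): U=WWWW F=RRGG R=BBRR B=OOBB L=GGOO
After move 2 (F): F=GRGR U=WWOG R=WBWR D=RBYY L=GYOY
After move 3 (R'): R=BRWW U=WBOO F=GWGG D=RRYR B=YOBB
After move 4 (F'): F=WGGG U=WBBW R=RRRW D=YYYR L=GOOO
After move 5 (U'): U=BWWB F=GOGG R=WGRW B=RRBB L=YOOO
After move 6 (F): F=GGGO U=BWOO R=WGBW D=RWYR L=YYOY
Query 1: U[1] = W
Query 2: U[0] = B
Query 3: R[1] = G
Query 4: F[0] = G
Query 5: F[2] = G

Answer: W B G G G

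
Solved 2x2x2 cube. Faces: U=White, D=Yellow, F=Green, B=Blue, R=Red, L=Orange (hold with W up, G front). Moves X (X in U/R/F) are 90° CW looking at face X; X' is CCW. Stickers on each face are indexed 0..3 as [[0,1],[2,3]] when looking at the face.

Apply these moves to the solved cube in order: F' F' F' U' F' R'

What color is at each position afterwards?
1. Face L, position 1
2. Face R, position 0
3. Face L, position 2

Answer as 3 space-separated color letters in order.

Answer: O G O

Derivation:
After move 1 (F'): F=GGGG U=WWRR R=YRYR D=OOYY L=OWOW
After move 2 (F'): F=GGGG U=WWYY R=OROR D=WWYY L=OROR
After move 3 (F'): F=GGGG U=WWOO R=WRWR D=RRYY L=OYOY
After move 4 (U'): U=WOWO F=OYGG R=GGWR B=WRBB L=BBOY
After move 5 (F'): F=YGOG U=WOGW R=RGRR D=BYYY L=BOOW
After move 6 (R'): R=GRRR U=WBGW F=YOOW D=BGYG B=YRYB
Query 1: L[1] = O
Query 2: R[0] = G
Query 3: L[2] = O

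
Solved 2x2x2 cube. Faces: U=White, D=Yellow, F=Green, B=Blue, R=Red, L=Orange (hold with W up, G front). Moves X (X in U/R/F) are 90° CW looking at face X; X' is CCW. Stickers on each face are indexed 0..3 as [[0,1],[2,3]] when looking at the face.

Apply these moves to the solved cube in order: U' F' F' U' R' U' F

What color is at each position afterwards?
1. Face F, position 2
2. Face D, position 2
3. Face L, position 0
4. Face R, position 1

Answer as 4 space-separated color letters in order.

Answer: Y Y Y Y

Derivation:
After move 1 (U'): U=WWWW F=OOGG R=GGRR B=RRBB L=BBOO
After move 2 (F'): F=OGOG U=WWGR R=YGYR D=BOYY L=BWOW
After move 3 (F'): F=GGOO U=WWYY R=OGBR D=WWYY L=BROG
After move 4 (U'): U=WYWY F=BROO R=GGBR B=OGBB L=RROG
After move 5 (R'): R=GRGB U=WBWO F=BYOY D=WRYO B=YGWB
After move 6 (U'): U=BOWW F=RROY R=BYGB B=GRWB L=YGOG
After move 7 (F): F=ORYR U=BOGG R=WYWB D=GBYO L=YWOR
Query 1: F[2] = Y
Query 2: D[2] = Y
Query 3: L[0] = Y
Query 4: R[1] = Y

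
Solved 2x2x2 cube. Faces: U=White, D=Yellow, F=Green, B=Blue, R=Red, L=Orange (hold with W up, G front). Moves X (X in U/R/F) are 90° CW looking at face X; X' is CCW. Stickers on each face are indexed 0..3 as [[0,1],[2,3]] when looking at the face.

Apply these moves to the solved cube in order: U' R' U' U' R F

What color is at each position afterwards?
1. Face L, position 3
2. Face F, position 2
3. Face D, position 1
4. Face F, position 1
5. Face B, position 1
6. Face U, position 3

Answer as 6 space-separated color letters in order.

Answer: Y G G Y W R

Derivation:
After move 1 (U'): U=WWWW F=OOGG R=GGRR B=RRBB L=BBOO
After move 2 (R'): R=GRGR U=WBWR F=OWGW D=YOYG B=YRYB
After move 3 (U'): U=BRWW F=BBGW R=OWGR B=GRYB L=YROO
After move 4 (U'): U=RWBW F=YRGW R=BBGR B=OWYB L=GROO
After move 5 (R): R=GBRB U=RRBW F=YOGG D=YYYO B=WWWB
After move 6 (F): F=GYGO U=RROR R=BBWB D=RGYO L=GYOY
Query 1: L[3] = Y
Query 2: F[2] = G
Query 3: D[1] = G
Query 4: F[1] = Y
Query 5: B[1] = W
Query 6: U[3] = R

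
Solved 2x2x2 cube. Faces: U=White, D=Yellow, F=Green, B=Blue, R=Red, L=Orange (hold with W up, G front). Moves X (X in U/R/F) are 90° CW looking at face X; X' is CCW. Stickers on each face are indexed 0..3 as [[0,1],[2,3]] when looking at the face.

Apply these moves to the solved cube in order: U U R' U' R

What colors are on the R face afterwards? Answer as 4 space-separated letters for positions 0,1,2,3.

After move 1 (U): U=WWWW F=RRGG R=BBRR B=OOBB L=GGOO
After move 2 (U): U=WWWW F=BBGG R=OORR B=GGBB L=RROO
After move 3 (R'): R=OROR U=WBWG F=BWGW D=YBYG B=YGYB
After move 4 (U'): U=BGWW F=RRGW R=BWOR B=ORYB L=YGOO
After move 5 (R): R=OBRW U=BRWW F=RBGG D=YYYO B=WRGB
Query: R face = OBRW

Answer: O B R W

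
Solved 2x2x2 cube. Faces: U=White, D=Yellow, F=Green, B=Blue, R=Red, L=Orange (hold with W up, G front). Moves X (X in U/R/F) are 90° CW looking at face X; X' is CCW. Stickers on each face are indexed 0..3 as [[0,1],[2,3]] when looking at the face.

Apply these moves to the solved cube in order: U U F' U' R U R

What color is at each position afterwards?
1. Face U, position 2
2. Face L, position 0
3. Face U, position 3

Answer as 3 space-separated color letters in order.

After move 1 (U): U=WWWW F=RRGG R=BBRR B=OOBB L=GGOO
After move 2 (U): U=WWWW F=BBGG R=OORR B=GGBB L=RROO
After move 3 (F'): F=BGBG U=WWOR R=YOYR D=ROYY L=RWOW
After move 4 (U'): U=WRWO F=RWBG R=BGYR B=YOBB L=GGOW
After move 5 (R): R=YBRG U=WWWG F=ROBY D=RBYY B=OORB
After move 6 (U): U=WWGW F=YBBY R=OORG B=GGRB L=ROOW
After move 7 (R): R=ROGO U=WBGY F=YBBY D=RRYG B=WGWB
Query 1: U[2] = G
Query 2: L[0] = R
Query 3: U[3] = Y

Answer: G R Y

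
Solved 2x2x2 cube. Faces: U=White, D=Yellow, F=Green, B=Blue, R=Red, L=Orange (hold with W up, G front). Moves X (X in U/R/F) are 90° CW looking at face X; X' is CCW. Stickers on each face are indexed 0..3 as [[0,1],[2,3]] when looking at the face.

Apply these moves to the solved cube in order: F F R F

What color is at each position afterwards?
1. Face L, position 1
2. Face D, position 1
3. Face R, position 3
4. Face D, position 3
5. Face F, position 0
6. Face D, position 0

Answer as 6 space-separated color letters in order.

Answer: W O R B G R

Derivation:
After move 1 (F): F=GGGG U=WWOO R=WRWR D=RRYY L=OYOY
After move 2 (F): F=GGGG U=WWYY R=OROR D=WWYY L=OROR
After move 3 (R): R=OORR U=WGYG F=GWGY D=WBYB B=YBWB
After move 4 (F): F=GGYW U=WGRR R=YOGR D=ROYB L=OWOB
Query 1: L[1] = W
Query 2: D[1] = O
Query 3: R[3] = R
Query 4: D[3] = B
Query 5: F[0] = G
Query 6: D[0] = R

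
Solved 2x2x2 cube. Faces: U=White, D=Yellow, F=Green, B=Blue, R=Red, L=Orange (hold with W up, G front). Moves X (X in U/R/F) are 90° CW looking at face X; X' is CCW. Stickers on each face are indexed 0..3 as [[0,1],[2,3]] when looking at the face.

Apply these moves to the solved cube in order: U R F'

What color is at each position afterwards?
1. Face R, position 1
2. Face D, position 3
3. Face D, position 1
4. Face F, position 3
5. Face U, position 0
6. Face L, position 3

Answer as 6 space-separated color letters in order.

After move 1 (U): U=WWWW F=RRGG R=BBRR B=OOBB L=GGOO
After move 2 (R): R=RBRB U=WRWG F=RYGY D=YBYO B=WOWB
After move 3 (F'): F=YYRG U=WRRR R=BBYB D=GOYO L=GGOW
Query 1: R[1] = B
Query 2: D[3] = O
Query 3: D[1] = O
Query 4: F[3] = G
Query 5: U[0] = W
Query 6: L[3] = W

Answer: B O O G W W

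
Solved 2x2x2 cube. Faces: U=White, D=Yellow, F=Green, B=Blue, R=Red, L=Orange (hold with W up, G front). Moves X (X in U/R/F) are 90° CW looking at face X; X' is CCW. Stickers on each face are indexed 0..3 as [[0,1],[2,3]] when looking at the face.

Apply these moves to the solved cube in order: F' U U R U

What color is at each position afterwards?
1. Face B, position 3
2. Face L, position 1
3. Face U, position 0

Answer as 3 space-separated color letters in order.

Answer: B O W

Derivation:
After move 1 (F'): F=GGGG U=WWRR R=YRYR D=OOYY L=OWOW
After move 2 (U): U=RWRW F=YRGG R=BBYR B=OWBB L=GGOW
After move 3 (U): U=RRWW F=BBGG R=OWYR B=GGBB L=YROW
After move 4 (R): R=YORW U=RBWG F=BOGY D=OBYG B=WGRB
After move 5 (U): U=WRGB F=YOGY R=WGRW B=YRRB L=BOOW
Query 1: B[3] = B
Query 2: L[1] = O
Query 3: U[0] = W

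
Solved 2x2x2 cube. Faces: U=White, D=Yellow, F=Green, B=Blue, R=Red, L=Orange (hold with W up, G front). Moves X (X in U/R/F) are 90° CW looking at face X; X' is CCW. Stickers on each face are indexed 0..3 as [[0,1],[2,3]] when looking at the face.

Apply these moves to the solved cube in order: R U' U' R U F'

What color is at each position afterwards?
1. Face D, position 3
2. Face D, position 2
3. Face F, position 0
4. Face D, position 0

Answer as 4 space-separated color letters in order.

After move 1 (R): R=RRRR U=WGWG F=GYGY D=YBYB B=WBWB
After move 2 (U'): U=GGWW F=OOGY R=GYRR B=RRWB L=WBOO
After move 3 (U'): U=GWGW F=WBGY R=OORR B=GYWB L=RROO
After move 4 (R): R=RORO U=GBGY F=WBGB D=YWYG B=WYWB
After move 5 (U): U=GGYB F=ROGB R=WYRO B=RRWB L=WBOO
After move 6 (F'): F=OBRG U=GGWR R=WYYO D=BOYG L=WBOY
Query 1: D[3] = G
Query 2: D[2] = Y
Query 3: F[0] = O
Query 4: D[0] = B

Answer: G Y O B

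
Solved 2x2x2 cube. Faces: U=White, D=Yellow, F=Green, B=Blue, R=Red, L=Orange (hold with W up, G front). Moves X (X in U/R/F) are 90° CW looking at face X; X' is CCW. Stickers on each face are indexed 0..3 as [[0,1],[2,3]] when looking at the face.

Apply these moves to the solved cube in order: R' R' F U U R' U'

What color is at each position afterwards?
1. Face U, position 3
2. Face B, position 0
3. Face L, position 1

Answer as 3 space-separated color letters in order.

After move 1 (R'): R=RRRR U=WBWB F=GWGW D=YGYG B=YBYB
After move 2 (R'): R=RRRR U=WYWY F=GBGB D=YWYW B=GBGB
After move 3 (F): F=GGBB U=WYOO R=WRYR D=RRYW L=OYOW
After move 4 (U): U=OWOY F=WRBB R=GBYR B=OYGB L=GGOW
After move 5 (U): U=OOYW F=GBBB R=OYYR B=GGGB L=WROW
After move 6 (R'): R=YROY U=OGYG F=GOBW D=RBYB B=WGRB
After move 7 (U'): U=GGOY F=WRBW R=GOOY B=YRRB L=WGOW
Query 1: U[3] = Y
Query 2: B[0] = Y
Query 3: L[1] = G

Answer: Y Y G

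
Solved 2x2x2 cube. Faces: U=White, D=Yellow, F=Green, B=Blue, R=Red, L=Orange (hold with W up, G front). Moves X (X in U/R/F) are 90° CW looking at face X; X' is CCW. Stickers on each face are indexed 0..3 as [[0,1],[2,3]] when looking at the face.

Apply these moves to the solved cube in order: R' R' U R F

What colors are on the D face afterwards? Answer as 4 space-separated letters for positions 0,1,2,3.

After move 1 (R'): R=RRRR U=WBWB F=GWGW D=YGYG B=YBYB
After move 2 (R'): R=RRRR U=WYWY F=GBGB D=YWYW B=GBGB
After move 3 (U): U=WWYY F=RRGB R=GBRR B=OOGB L=GBOO
After move 4 (R): R=RGRB U=WRYB F=RWGW D=YGYO B=YOWB
After move 5 (F): F=GRWW U=WROB R=YGBB D=RRYO L=GYOG
Query: D face = RRYO

Answer: R R Y O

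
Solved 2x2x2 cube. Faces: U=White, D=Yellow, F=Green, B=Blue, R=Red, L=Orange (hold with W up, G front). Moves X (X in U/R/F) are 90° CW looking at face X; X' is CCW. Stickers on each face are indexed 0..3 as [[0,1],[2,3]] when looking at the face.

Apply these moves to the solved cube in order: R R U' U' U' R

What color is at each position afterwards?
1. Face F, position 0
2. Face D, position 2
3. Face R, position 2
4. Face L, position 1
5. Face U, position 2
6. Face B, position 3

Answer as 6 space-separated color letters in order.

After move 1 (R): R=RRRR U=WGWG F=GYGY D=YBYB B=WBWB
After move 2 (R): R=RRRR U=WYWY F=GBGB D=YWYW B=GBGB
After move 3 (U'): U=YYWW F=OOGB R=GBRR B=RRGB L=GBOO
After move 4 (U'): U=YWYW F=GBGB R=OORR B=GBGB L=RROO
After move 5 (U'): U=WWYY F=RRGB R=GBRR B=OOGB L=GBOO
After move 6 (R): R=RGRB U=WRYB F=RWGW D=YGYO B=YOWB
Query 1: F[0] = R
Query 2: D[2] = Y
Query 3: R[2] = R
Query 4: L[1] = B
Query 5: U[2] = Y
Query 6: B[3] = B

Answer: R Y R B Y B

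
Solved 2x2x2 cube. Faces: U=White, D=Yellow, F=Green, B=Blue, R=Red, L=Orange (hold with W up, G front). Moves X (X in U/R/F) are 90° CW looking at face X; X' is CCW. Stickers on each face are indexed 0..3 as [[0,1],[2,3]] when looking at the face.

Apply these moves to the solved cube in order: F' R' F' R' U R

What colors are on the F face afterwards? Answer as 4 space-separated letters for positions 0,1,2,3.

After move 1 (F'): F=GGGG U=WWRR R=YRYR D=OOYY L=OWOW
After move 2 (R'): R=RRYY U=WBRB F=GWGR D=OGYG B=YBOB
After move 3 (F'): F=WRGG U=WBRY R=GROY D=WWYG L=OBOR
After move 4 (R'): R=RYGO U=WORY F=WBGY D=WRYG B=GBWB
After move 5 (U): U=RWYO F=RYGY R=GBGO B=OBWB L=WBOR
After move 6 (R): R=GGOB U=RYYY F=RRGG D=WWYO B=OBWB
Query: F face = RRGG

Answer: R R G G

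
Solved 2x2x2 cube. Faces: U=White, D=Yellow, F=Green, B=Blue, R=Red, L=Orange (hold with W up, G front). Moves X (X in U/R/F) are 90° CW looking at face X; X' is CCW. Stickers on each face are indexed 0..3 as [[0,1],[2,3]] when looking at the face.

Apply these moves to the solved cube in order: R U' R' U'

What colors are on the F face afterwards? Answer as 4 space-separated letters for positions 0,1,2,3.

After move 1 (R): R=RRRR U=WGWG F=GYGY D=YBYB B=WBWB
After move 2 (U'): U=GGWW F=OOGY R=GYRR B=RRWB L=WBOO
After move 3 (R'): R=YRGR U=GWWR F=OGGW D=YOYY B=BRBB
After move 4 (U'): U=WRGW F=WBGW R=OGGR B=YRBB L=BROO
Query: F face = WBGW

Answer: W B G W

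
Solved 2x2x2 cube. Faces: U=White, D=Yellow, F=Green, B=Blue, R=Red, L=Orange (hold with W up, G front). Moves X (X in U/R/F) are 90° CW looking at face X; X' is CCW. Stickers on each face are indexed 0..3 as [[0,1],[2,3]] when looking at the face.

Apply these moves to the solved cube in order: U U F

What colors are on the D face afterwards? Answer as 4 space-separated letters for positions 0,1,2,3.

Answer: R O Y Y

Derivation:
After move 1 (U): U=WWWW F=RRGG R=BBRR B=OOBB L=GGOO
After move 2 (U): U=WWWW F=BBGG R=OORR B=GGBB L=RROO
After move 3 (F): F=GBGB U=WWOR R=WOWR D=ROYY L=RYOY
Query: D face = ROYY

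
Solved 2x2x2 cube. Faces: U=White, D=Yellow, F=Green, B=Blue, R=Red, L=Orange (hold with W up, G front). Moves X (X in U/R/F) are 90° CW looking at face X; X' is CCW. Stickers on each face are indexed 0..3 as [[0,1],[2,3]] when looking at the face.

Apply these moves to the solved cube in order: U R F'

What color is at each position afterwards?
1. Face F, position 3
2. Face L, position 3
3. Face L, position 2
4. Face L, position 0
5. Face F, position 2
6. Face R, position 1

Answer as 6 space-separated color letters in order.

After move 1 (U): U=WWWW F=RRGG R=BBRR B=OOBB L=GGOO
After move 2 (R): R=RBRB U=WRWG F=RYGY D=YBYO B=WOWB
After move 3 (F'): F=YYRG U=WRRR R=BBYB D=GOYO L=GGOW
Query 1: F[3] = G
Query 2: L[3] = W
Query 3: L[2] = O
Query 4: L[0] = G
Query 5: F[2] = R
Query 6: R[1] = B

Answer: G W O G R B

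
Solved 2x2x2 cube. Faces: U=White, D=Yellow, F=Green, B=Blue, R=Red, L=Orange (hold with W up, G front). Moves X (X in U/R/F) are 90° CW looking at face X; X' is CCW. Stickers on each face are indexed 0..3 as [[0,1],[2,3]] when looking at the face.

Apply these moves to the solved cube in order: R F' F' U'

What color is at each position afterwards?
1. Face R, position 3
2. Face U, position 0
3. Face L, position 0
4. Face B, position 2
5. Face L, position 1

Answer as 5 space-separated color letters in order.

After move 1 (R): R=RRRR U=WGWG F=GYGY D=YBYB B=WBWB
After move 2 (F'): F=YYGG U=WGRR R=BRYR D=OOYB L=OGOW
After move 3 (F'): F=YGYG U=WGBY R=OROR D=GWYB L=OROR
After move 4 (U'): U=GYWB F=ORYG R=YGOR B=ORWB L=WBOR
Query 1: R[3] = R
Query 2: U[0] = G
Query 3: L[0] = W
Query 4: B[2] = W
Query 5: L[1] = B

Answer: R G W W B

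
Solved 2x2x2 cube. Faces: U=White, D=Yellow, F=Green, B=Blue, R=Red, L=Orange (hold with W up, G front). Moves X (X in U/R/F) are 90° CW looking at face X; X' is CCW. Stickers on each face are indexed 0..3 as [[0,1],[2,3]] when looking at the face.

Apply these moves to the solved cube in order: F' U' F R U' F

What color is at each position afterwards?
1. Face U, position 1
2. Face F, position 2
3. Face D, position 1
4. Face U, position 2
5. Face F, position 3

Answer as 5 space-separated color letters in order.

After move 1 (F'): F=GGGG U=WWRR R=YRYR D=OOYY L=OWOW
After move 2 (U'): U=WRWR F=OWGG R=GGYR B=YRBB L=BBOW
After move 3 (F): F=GOGW U=WRWB R=WGRR D=YGYY L=BOOO
After move 4 (R): R=RWRG U=WOWW F=GGGY D=YBYY B=BRRB
After move 5 (U'): U=OWWW F=BOGY R=GGRG B=RWRB L=BROO
After move 6 (F): F=GBYO U=OWOR R=WGWG D=RGYY L=BYOB
Query 1: U[1] = W
Query 2: F[2] = Y
Query 3: D[1] = G
Query 4: U[2] = O
Query 5: F[3] = O

Answer: W Y G O O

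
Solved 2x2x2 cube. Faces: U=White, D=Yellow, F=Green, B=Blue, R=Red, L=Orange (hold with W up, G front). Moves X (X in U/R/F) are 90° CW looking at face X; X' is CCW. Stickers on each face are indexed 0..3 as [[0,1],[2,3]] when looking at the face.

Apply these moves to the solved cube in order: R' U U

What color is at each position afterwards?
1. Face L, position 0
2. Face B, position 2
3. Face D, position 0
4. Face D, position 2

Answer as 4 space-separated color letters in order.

Answer: R Y Y Y

Derivation:
After move 1 (R'): R=RRRR U=WBWB F=GWGW D=YGYG B=YBYB
After move 2 (U): U=WWBB F=RRGW R=YBRR B=OOYB L=GWOO
After move 3 (U): U=BWBW F=YBGW R=OORR B=GWYB L=RROO
Query 1: L[0] = R
Query 2: B[2] = Y
Query 3: D[0] = Y
Query 4: D[2] = Y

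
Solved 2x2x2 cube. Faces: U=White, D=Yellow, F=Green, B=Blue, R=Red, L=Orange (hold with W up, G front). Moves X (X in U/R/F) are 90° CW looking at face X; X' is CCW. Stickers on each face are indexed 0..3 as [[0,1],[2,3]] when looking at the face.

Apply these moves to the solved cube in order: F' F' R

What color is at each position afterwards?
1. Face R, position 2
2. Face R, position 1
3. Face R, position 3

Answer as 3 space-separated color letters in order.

Answer: R O R

Derivation:
After move 1 (F'): F=GGGG U=WWRR R=YRYR D=OOYY L=OWOW
After move 2 (F'): F=GGGG U=WWYY R=OROR D=WWYY L=OROR
After move 3 (R): R=OORR U=WGYG F=GWGY D=WBYB B=YBWB
Query 1: R[2] = R
Query 2: R[1] = O
Query 3: R[3] = R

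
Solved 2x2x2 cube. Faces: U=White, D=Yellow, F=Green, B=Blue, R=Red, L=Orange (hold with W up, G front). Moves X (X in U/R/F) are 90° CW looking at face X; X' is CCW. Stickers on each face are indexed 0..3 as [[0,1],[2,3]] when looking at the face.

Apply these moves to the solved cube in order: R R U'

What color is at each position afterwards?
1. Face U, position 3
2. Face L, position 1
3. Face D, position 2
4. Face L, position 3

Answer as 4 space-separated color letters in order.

Answer: W B Y O

Derivation:
After move 1 (R): R=RRRR U=WGWG F=GYGY D=YBYB B=WBWB
After move 2 (R): R=RRRR U=WYWY F=GBGB D=YWYW B=GBGB
After move 3 (U'): U=YYWW F=OOGB R=GBRR B=RRGB L=GBOO
Query 1: U[3] = W
Query 2: L[1] = B
Query 3: D[2] = Y
Query 4: L[3] = O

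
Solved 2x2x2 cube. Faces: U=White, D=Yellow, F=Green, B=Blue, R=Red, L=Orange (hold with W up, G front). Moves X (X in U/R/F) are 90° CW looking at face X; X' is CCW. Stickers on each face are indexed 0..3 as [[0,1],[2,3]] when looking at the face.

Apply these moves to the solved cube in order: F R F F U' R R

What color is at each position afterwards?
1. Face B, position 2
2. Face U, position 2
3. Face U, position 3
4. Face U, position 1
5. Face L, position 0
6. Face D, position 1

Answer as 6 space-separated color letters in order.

Answer: R W B O O R

Derivation:
After move 1 (F): F=GGGG U=WWOO R=WRWR D=RRYY L=OYOY
After move 2 (R): R=WWRR U=WGOG F=GRGY D=RBYB B=OBWB
After move 3 (F): F=GGYR U=WGYY R=OWGR D=RWYB L=OROB
After move 4 (F): F=YGRG U=WGBR R=YWYR D=GOYB L=OROW
After move 5 (U'): U=GRWB F=ORRG R=YGYR B=YWWB L=OBOW
After move 6 (R): R=YYRG U=GRWG F=OORB D=GWYY B=BWRB
After move 7 (R): R=RYGY U=GOWB F=OWRY D=GRYB B=GWRB
Query 1: B[2] = R
Query 2: U[2] = W
Query 3: U[3] = B
Query 4: U[1] = O
Query 5: L[0] = O
Query 6: D[1] = R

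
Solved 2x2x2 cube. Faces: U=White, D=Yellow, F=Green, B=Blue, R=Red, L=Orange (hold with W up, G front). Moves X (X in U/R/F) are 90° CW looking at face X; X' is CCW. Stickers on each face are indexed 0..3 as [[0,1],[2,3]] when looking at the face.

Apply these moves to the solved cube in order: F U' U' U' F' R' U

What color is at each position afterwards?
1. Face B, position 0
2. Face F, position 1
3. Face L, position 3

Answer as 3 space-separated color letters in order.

Answer: G R O

Derivation:
After move 1 (F): F=GGGG U=WWOO R=WRWR D=RRYY L=OYOY
After move 2 (U'): U=WOWO F=OYGG R=GGWR B=WRBB L=BBOY
After move 3 (U'): U=OOWW F=BBGG R=OYWR B=GGBB L=WROY
After move 4 (U'): U=OWOW F=WRGG R=BBWR B=OYBB L=GGOY
After move 5 (F'): F=RGWG U=OWBW R=RBRR D=GYYY L=GWOO
After move 6 (R'): R=BRRR U=OBBO F=RWWW D=GGYG B=YYYB
After move 7 (U): U=BOOB F=BRWW R=YYRR B=GWYB L=RWOO
Query 1: B[0] = G
Query 2: F[1] = R
Query 3: L[3] = O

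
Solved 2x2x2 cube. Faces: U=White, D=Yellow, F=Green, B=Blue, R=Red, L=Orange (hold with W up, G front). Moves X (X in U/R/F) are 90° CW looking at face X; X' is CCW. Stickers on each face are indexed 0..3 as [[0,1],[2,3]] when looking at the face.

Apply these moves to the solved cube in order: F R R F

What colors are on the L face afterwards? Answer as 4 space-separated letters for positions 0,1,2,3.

After move 1 (F): F=GGGG U=WWOO R=WRWR D=RRYY L=OYOY
After move 2 (R): R=WWRR U=WGOG F=GRGY D=RBYB B=OBWB
After move 3 (R): R=RWRW U=WROY F=GBGB D=RWYO B=GBGB
After move 4 (F): F=GGBB U=WRYY R=OWYW D=RRYO L=OROW
Query: L face = OROW

Answer: O R O W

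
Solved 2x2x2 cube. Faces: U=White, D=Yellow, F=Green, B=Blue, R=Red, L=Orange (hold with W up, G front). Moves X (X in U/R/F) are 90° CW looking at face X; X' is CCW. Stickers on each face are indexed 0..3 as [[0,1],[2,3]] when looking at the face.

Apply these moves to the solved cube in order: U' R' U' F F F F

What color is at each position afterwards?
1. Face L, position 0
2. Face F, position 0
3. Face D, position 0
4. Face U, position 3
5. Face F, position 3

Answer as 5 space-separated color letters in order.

Answer: Y B Y W W

Derivation:
After move 1 (U'): U=WWWW F=OOGG R=GGRR B=RRBB L=BBOO
After move 2 (R'): R=GRGR U=WBWR F=OWGW D=YOYG B=YRYB
After move 3 (U'): U=BRWW F=BBGW R=OWGR B=GRYB L=YROO
After move 4 (F): F=GBWB U=BROR R=WWWR D=GOYG L=YYOO
After move 5 (F): F=WGBB U=BROY R=OWRR D=WWYG L=YGOO
After move 6 (F): F=BWBG U=BROG R=OWYR D=ROYG L=YWOW
After move 7 (F): F=BBGW U=BRWW R=OWGR D=YOYG L=YROO
Query 1: L[0] = Y
Query 2: F[0] = B
Query 3: D[0] = Y
Query 4: U[3] = W
Query 5: F[3] = W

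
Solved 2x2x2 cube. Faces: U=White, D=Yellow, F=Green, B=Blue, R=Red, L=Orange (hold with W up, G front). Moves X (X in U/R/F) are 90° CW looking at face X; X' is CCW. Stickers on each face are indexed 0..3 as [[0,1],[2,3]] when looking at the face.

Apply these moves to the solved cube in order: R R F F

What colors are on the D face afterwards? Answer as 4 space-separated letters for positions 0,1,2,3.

Answer: Y W Y W

Derivation:
After move 1 (R): R=RRRR U=WGWG F=GYGY D=YBYB B=WBWB
After move 2 (R): R=RRRR U=WYWY F=GBGB D=YWYW B=GBGB
After move 3 (F): F=GGBB U=WYOO R=WRYR D=RRYW L=OYOW
After move 4 (F): F=BGBG U=WYWY R=OROR D=YWYW L=OROR
Query: D face = YWYW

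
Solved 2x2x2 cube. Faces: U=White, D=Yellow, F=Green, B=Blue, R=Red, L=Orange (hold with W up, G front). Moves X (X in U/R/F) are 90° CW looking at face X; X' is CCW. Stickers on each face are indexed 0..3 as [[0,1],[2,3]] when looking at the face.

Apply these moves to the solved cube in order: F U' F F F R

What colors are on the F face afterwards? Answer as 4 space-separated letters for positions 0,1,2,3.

Answer: Y Y O Y

Derivation:
After move 1 (F): F=GGGG U=WWOO R=WRWR D=RRYY L=OYOY
After move 2 (U'): U=WOWO F=OYGG R=GGWR B=WRBB L=BBOY
After move 3 (F): F=GOGY U=WOYB R=WGOR D=WGYY L=BROR
After move 4 (F): F=GGYO U=WORR R=YGBR D=OWYY L=BWOG
After move 5 (F): F=YGOG U=WOGW R=RGRR D=BYYY L=BOOW
After move 6 (R): R=RRRG U=WGGG F=YYOY D=BBYW B=WROB
Query: F face = YYOY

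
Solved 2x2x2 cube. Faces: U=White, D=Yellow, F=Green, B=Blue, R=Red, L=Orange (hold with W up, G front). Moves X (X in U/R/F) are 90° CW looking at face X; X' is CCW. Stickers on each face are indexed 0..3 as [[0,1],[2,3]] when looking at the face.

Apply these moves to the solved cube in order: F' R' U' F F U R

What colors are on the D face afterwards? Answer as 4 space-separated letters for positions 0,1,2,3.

After move 1 (F'): F=GGGG U=WWRR R=YRYR D=OOYY L=OWOW
After move 2 (R'): R=RRYY U=WBRB F=GWGR D=OGYG B=YBOB
After move 3 (U'): U=BBWR F=OWGR R=GWYY B=RROB L=YBOW
After move 4 (F): F=GORW U=BBWB R=WWRY D=YGYG L=YOOG
After move 5 (F): F=RGWO U=BBGO R=WWBY D=RWYG L=YYOG
After move 6 (U): U=GBOB F=WWWO R=RRBY B=YYOB L=RGOG
After move 7 (R): R=BRYR U=GWOO F=WWWG D=ROYY B=BYBB
Query: D face = ROYY

Answer: R O Y Y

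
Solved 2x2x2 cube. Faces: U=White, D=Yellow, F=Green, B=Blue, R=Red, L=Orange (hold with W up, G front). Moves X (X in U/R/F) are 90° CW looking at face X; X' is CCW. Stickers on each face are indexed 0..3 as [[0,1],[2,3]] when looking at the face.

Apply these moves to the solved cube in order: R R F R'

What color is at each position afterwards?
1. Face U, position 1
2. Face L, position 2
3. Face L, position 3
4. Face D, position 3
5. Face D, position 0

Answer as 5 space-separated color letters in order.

Answer: G O W B R

Derivation:
After move 1 (R): R=RRRR U=WGWG F=GYGY D=YBYB B=WBWB
After move 2 (R): R=RRRR U=WYWY F=GBGB D=YWYW B=GBGB
After move 3 (F): F=GGBB U=WYOO R=WRYR D=RRYW L=OYOW
After move 4 (R'): R=RRWY U=WGOG F=GYBO D=RGYB B=WBRB
Query 1: U[1] = G
Query 2: L[2] = O
Query 3: L[3] = W
Query 4: D[3] = B
Query 5: D[0] = R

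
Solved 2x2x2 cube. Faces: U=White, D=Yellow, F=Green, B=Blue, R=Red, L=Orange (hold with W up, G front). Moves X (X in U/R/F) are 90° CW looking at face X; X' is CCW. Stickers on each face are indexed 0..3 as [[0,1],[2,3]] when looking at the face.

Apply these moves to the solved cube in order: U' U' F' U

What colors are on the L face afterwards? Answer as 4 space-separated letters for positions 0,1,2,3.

After move 1 (U'): U=WWWW F=OOGG R=GGRR B=RRBB L=BBOO
After move 2 (U'): U=WWWW F=BBGG R=OORR B=GGBB L=RROO
After move 3 (F'): F=BGBG U=WWOR R=YOYR D=ROYY L=RWOW
After move 4 (U): U=OWRW F=YOBG R=GGYR B=RWBB L=BGOW
Query: L face = BGOW

Answer: B G O W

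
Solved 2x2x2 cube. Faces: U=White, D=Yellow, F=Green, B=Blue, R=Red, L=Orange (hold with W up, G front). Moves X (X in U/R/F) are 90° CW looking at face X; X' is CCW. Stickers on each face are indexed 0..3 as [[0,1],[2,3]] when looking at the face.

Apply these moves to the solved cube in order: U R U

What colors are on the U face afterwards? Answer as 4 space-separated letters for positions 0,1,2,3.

After move 1 (U): U=WWWW F=RRGG R=BBRR B=OOBB L=GGOO
After move 2 (R): R=RBRB U=WRWG F=RYGY D=YBYO B=WOWB
After move 3 (U): U=WWGR F=RBGY R=WORB B=GGWB L=RYOO
Query: U face = WWGR

Answer: W W G R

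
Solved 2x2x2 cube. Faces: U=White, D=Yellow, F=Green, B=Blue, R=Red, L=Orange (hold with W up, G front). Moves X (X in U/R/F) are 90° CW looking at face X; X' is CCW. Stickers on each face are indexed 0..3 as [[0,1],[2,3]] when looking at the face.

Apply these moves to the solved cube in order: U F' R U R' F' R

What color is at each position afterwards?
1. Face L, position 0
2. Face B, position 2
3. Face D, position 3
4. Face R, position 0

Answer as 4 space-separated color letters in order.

Answer: R W O G

Derivation:
After move 1 (U): U=WWWW F=RRGG R=BBRR B=OOBB L=GGOO
After move 2 (F'): F=RGRG U=WWBR R=YBYR D=GOYY L=GWOW
After move 3 (R): R=YYRB U=WGBG F=RORY D=GBYO B=ROWB
After move 4 (U): U=BWGG F=YYRY R=RORB B=GWWB L=ROOW
After move 5 (R'): R=OBRR U=BWGG F=YWRG D=GYYY B=OWBB
After move 6 (F'): F=WGYR U=BWOR R=YBGR D=OWYY L=RGOG
After move 7 (R): R=GYRB U=BGOR F=WWYY D=OBYO B=RWWB
Query 1: L[0] = R
Query 2: B[2] = W
Query 3: D[3] = O
Query 4: R[0] = G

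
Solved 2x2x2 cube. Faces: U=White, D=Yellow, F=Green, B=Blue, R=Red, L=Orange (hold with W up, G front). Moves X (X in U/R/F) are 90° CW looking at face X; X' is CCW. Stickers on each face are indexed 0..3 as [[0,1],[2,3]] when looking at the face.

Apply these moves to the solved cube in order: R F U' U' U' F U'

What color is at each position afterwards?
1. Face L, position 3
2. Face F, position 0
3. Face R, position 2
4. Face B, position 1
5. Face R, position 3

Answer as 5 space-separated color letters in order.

Answer: R G G B R

Derivation:
After move 1 (R): R=RRRR U=WGWG F=GYGY D=YBYB B=WBWB
After move 2 (F): F=GGYY U=WGOO R=WRGR D=RRYB L=OYOB
After move 3 (U'): U=GOWO F=OYYY R=GGGR B=WRWB L=WBOB
After move 4 (U'): U=OOGW F=WBYY R=OYGR B=GGWB L=WROB
After move 5 (U'): U=OWOG F=WRYY R=WBGR B=OYWB L=GGOB
After move 6 (F): F=YWYR U=OWBG R=OBGR D=GWYB L=GROR
After move 7 (U'): U=WGOB F=GRYR R=YWGR B=OBWB L=OYOR
Query 1: L[3] = R
Query 2: F[0] = G
Query 3: R[2] = G
Query 4: B[1] = B
Query 5: R[3] = R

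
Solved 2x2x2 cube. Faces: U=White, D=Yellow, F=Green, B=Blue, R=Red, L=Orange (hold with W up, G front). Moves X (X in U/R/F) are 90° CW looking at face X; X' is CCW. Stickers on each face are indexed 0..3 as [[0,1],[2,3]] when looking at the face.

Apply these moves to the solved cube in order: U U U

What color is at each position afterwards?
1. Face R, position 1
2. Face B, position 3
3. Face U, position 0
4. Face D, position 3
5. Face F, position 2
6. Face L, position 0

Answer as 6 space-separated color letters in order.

Answer: G B W Y G B

Derivation:
After move 1 (U): U=WWWW F=RRGG R=BBRR B=OOBB L=GGOO
After move 2 (U): U=WWWW F=BBGG R=OORR B=GGBB L=RROO
After move 3 (U): U=WWWW F=OOGG R=GGRR B=RRBB L=BBOO
Query 1: R[1] = G
Query 2: B[3] = B
Query 3: U[0] = W
Query 4: D[3] = Y
Query 5: F[2] = G
Query 6: L[0] = B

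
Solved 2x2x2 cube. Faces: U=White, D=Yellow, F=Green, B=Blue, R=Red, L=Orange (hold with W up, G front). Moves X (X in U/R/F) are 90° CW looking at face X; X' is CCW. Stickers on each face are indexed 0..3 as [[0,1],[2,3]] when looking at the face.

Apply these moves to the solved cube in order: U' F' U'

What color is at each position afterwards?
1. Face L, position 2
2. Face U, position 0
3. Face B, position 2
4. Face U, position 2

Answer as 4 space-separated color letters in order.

After move 1 (U'): U=WWWW F=OOGG R=GGRR B=RRBB L=BBOO
After move 2 (F'): F=OGOG U=WWGR R=YGYR D=BOYY L=BWOW
After move 3 (U'): U=WRWG F=BWOG R=OGYR B=YGBB L=RROW
Query 1: L[2] = O
Query 2: U[0] = W
Query 3: B[2] = B
Query 4: U[2] = W

Answer: O W B W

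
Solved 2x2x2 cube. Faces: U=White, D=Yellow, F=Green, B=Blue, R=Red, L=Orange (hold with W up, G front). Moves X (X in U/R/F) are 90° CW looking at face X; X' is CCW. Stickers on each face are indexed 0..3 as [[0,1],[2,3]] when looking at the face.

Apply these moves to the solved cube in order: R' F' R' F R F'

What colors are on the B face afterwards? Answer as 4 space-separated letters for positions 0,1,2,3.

Answer: B B Y B

Derivation:
After move 1 (R'): R=RRRR U=WBWB F=GWGW D=YGYG B=YBYB
After move 2 (F'): F=WWGG U=WBRR R=GRYR D=OOYG L=OBOW
After move 3 (R'): R=RRGY U=WYRY F=WBGR D=OWYG B=GBOB
After move 4 (F): F=GWRB U=WYWB R=RRYY D=GRYG L=OOOW
After move 5 (R): R=YRYR U=WWWB F=GRRG D=GOYG B=BBYB
After move 6 (F'): F=RGGR U=WWYY R=ORGR D=OWYG L=OBOW
Query: B face = BBYB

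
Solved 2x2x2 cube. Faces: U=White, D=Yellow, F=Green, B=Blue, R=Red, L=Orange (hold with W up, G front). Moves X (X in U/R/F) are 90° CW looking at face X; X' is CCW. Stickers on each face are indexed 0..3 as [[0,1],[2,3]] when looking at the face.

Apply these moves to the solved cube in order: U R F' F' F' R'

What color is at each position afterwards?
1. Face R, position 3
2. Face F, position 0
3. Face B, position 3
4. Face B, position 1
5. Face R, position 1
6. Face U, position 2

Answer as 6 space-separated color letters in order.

Answer: G G B O B O

Derivation:
After move 1 (U): U=WWWW F=RRGG R=BBRR B=OOBB L=GGOO
After move 2 (R): R=RBRB U=WRWG F=RYGY D=YBYO B=WOWB
After move 3 (F'): F=YYRG U=WRRR R=BBYB D=GOYO L=GGOW
After move 4 (F'): F=YGYR U=WRBY R=OBGB D=GWYO L=GROR
After move 5 (F'): F=GRYY U=WROG R=WBGB D=RRYO L=GYOB
After move 6 (R'): R=BBWG U=WWOW F=GRYG D=RRYY B=OORB
Query 1: R[3] = G
Query 2: F[0] = G
Query 3: B[3] = B
Query 4: B[1] = O
Query 5: R[1] = B
Query 6: U[2] = O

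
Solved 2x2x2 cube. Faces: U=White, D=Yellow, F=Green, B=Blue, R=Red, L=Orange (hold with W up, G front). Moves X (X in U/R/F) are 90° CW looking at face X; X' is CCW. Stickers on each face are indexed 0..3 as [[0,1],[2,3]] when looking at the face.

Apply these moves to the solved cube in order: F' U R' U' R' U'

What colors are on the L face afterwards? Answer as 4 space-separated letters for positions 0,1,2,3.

Answer: G R O W

Derivation:
After move 1 (F'): F=GGGG U=WWRR R=YRYR D=OOYY L=OWOW
After move 2 (U): U=RWRW F=YRGG R=BBYR B=OWBB L=GGOW
After move 3 (R'): R=BRBY U=RBRO F=YWGW D=ORYG B=YWOB
After move 4 (U'): U=BORR F=GGGW R=YWBY B=BROB L=YWOW
After move 5 (R'): R=WYYB U=BORB F=GOGR D=OGYW B=GRRB
After move 6 (U'): U=OBBR F=YWGR R=GOYB B=WYRB L=GROW
Query: L face = GROW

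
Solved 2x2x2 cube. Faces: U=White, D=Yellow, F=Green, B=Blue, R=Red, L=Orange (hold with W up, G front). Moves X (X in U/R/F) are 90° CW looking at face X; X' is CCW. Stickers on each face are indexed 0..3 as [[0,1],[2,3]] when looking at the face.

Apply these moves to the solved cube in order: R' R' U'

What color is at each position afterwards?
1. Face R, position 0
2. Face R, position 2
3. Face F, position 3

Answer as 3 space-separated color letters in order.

After move 1 (R'): R=RRRR U=WBWB F=GWGW D=YGYG B=YBYB
After move 2 (R'): R=RRRR U=WYWY F=GBGB D=YWYW B=GBGB
After move 3 (U'): U=YYWW F=OOGB R=GBRR B=RRGB L=GBOO
Query 1: R[0] = G
Query 2: R[2] = R
Query 3: F[3] = B

Answer: G R B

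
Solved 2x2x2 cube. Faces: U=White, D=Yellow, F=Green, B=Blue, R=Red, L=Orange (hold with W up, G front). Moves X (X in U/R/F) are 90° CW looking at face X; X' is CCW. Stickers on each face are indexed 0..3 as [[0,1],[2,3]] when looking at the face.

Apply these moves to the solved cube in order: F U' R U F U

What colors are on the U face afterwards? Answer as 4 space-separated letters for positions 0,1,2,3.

Answer: Y W R W

Derivation:
After move 1 (F): F=GGGG U=WWOO R=WRWR D=RRYY L=OYOY
After move 2 (U'): U=WOWO F=OYGG R=GGWR B=WRBB L=BBOY
After move 3 (R): R=WGRG U=WYWG F=ORGY D=RBYW B=OROB
After move 4 (U): U=WWGY F=WGGY R=ORRG B=BBOB L=OROY
After move 5 (F): F=GWYG U=WWYR R=GRYG D=ROYW L=OROB
After move 6 (U): U=YWRW F=GRYG R=BBYG B=OROB L=GWOB
Query: U face = YWRW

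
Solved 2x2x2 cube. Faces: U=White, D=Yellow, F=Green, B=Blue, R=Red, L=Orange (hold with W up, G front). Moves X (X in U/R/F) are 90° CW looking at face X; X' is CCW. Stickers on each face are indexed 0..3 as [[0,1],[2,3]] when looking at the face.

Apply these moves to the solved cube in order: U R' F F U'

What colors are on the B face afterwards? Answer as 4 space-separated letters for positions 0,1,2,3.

Answer: O R Y B

Derivation:
After move 1 (U): U=WWWW F=RRGG R=BBRR B=OOBB L=GGOO
After move 2 (R'): R=BRBR U=WBWO F=RWGW D=YRYG B=YOYB
After move 3 (F): F=GRWW U=WBOG R=WROR D=BBYG L=GYOR
After move 4 (F): F=WGWR U=WBRY R=ORGR D=OWYG L=GBOB
After move 5 (U'): U=BYWR F=GBWR R=WGGR B=ORYB L=YOOB
Query: B face = ORYB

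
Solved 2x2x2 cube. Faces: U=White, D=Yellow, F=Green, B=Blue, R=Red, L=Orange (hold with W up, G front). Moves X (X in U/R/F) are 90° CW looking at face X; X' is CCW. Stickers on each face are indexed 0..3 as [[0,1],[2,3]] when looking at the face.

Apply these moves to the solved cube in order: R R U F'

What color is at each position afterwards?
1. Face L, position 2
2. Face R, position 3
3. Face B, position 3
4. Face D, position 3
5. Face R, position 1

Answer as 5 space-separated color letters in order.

After move 1 (R): R=RRRR U=WGWG F=GYGY D=YBYB B=WBWB
After move 2 (R): R=RRRR U=WYWY F=GBGB D=YWYW B=GBGB
After move 3 (U): U=WWYY F=RRGB R=GBRR B=OOGB L=GBOO
After move 4 (F'): F=RBRG U=WWGR R=WBYR D=BOYW L=GYOY
Query 1: L[2] = O
Query 2: R[3] = R
Query 3: B[3] = B
Query 4: D[3] = W
Query 5: R[1] = B

Answer: O R B W B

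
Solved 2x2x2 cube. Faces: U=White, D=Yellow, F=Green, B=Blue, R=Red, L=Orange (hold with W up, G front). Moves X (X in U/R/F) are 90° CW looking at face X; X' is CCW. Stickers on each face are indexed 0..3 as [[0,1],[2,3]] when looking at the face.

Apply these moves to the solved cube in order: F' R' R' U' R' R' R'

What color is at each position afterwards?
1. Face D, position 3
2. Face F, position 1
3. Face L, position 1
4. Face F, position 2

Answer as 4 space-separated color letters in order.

Answer: R W B G

Derivation:
After move 1 (F'): F=GGGG U=WWRR R=YRYR D=OOYY L=OWOW
After move 2 (R'): R=RRYY U=WBRB F=GWGR D=OGYG B=YBOB
After move 3 (R'): R=RYRY U=WORY F=GBGB D=OWYR B=GBGB
After move 4 (U'): U=OYWR F=OWGB R=GBRY B=RYGB L=GBOW
After move 5 (R'): R=BYGR U=OGWR F=OYGR D=OWYB B=RYWB
After move 6 (R'): R=YRBG U=OWWR F=OGGR D=OYYR B=BYWB
After move 7 (R'): R=RGYB U=OWWB F=OWGR D=OGYR B=RYYB
Query 1: D[3] = R
Query 2: F[1] = W
Query 3: L[1] = B
Query 4: F[2] = G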